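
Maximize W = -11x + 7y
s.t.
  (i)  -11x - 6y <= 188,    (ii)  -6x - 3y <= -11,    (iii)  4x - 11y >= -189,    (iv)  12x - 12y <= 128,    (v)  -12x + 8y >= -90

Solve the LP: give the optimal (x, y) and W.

x = -223/39, y = 589/39, maximum W = 2192/13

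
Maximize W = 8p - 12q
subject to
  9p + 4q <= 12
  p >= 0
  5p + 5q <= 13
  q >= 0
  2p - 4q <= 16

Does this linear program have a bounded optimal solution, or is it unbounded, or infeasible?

bounded optimum

Corner points and W = 8p - 12q:
  (8/25, 57/25) → W = -124/5
  (4/3, 0) → W = 32/3
  (0, 13/5) → W = -156/5
  (0, 0) → W = 0
The feasible region has finitely many vertices and no improving ray; the maximum is 32/3 at (4/3, 0).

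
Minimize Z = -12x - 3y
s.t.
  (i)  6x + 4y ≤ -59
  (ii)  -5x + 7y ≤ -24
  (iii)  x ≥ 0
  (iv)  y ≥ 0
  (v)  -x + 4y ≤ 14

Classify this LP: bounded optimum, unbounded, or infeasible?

infeasible

The boundaries 6x + 4y = -59 and x = 0 meet at (0, -59/4), but that point violates y ≥ 0. Every candidate vertex is excluded by some other constraint, so the feasible region is empty.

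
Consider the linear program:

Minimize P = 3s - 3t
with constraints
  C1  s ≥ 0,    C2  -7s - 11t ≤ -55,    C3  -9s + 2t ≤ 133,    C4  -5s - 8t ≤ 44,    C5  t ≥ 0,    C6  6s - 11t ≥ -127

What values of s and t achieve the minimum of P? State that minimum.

Corner points and P = 3s - 3t:
  (0, 5) → P = -15
  (0, 127/11) → P = -381/11
  (55/7, 0) → P = 165/7
The feasible region is unbounded (it extends along (11, 6), (1, 0)), but P strictly increases along every unbounded feasible direction, so there is no improving ray and the minimum is attained at a vertex.

At the optimal vertex, s = 0 and 6s - 11t = -127.
Solving simultaneously gives s = 0, t = 127/11.

s = 0, t = 127/11, minimum P = -381/11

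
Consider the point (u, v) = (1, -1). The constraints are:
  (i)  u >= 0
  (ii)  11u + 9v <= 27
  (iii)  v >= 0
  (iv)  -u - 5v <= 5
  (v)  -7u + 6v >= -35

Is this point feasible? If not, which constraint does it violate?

Constraint (iii): v = -1, which is not ≥ 0. All other constraints are satisfied.

not feasible — violates (iii)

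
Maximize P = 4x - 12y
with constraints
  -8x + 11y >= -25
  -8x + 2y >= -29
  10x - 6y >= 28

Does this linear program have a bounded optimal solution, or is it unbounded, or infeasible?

Extreme points and P = 4x - 12y:
  (269/72, 4/9) → P = 173/18
  (79/31, -13/31) → P = 472/31
  (59/14, 33/14) → P = -80/7
The feasible region has finitely many vertices and no improving ray; the maximum is 472/31 at (79/31, -13/31).

bounded optimum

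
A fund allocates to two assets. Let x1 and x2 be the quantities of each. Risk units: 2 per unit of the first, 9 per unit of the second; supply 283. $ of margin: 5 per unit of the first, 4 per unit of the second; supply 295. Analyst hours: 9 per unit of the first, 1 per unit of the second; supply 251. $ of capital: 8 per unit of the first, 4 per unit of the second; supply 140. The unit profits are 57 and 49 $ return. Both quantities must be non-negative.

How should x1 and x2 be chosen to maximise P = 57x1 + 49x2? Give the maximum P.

x1 = 2, x2 = 31, maximum P = 1633

Extreme points and P = 57x1 + 49x2:
  (0, 0) → P = 0
  (0, 283/9) → P = 13867/9
  (35/2, 0) → P = 1995/2
  (2, 31) → P = 1633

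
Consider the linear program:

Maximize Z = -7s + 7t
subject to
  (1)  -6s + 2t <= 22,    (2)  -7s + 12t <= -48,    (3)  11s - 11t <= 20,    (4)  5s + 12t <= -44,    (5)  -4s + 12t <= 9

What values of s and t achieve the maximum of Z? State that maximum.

s = -180/29, t = -221/29, maximum Z = -287/29

Corner points and Z = -7s + 7t:
  (-180/29, -221/29) → Z = -287/29
  (-141/22, -181/22) → Z = -140/11
  (-288/55, -388/55) → Z = -140/11

The binding constraints are -6s + 2t = 22 and -7s + 12t = -48.
Solving simultaneously gives s = -180/29, t = -221/29.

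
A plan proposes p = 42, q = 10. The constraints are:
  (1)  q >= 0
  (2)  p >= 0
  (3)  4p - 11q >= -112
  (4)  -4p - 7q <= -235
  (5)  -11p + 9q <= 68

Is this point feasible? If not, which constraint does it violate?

(1): 10 ≥ 0 ✓
(2): 42 ≥ 0 ✓
(3): 58 ≥ -112 ✓
(4): -238 ≤ -235 ✓
(5): -372 ≤ 68 ✓

feasible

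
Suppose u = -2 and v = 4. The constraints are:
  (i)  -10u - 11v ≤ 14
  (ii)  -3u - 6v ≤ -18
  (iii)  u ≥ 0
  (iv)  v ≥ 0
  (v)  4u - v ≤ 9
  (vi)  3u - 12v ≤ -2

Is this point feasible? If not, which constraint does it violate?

not feasible — violates (iii)

Constraint (iii): u = -2, which is not ≥ 0. All other constraints are satisfied.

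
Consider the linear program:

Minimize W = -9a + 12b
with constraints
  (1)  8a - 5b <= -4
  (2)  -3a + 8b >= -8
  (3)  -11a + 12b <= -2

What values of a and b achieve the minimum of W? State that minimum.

a = -72/49, b = -76/49, minimum W = -264/49

Vertices and W = -9a + 12b:
  (-72/49, -76/49) → W = -264/49
  (-58/41, -60/41) → W = -198/41
  (-20/13, -41/26) → W = -66/13

The optimum lies where 8a - 5b = -4 and -3a + 8b = -8.
Solving simultaneously gives a = -72/49, b = -76/49.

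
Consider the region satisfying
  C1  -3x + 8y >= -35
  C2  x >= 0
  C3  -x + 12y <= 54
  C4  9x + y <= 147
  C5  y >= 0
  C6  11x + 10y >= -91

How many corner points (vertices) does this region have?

The feasible vertices (each the meet of two boundaries and inside every other half-plane) are:
  (1211/75, 42/25)
  (35/3, 0)
  (0, 9/2)
  (0, 0)
  (1710/109, 633/109)

5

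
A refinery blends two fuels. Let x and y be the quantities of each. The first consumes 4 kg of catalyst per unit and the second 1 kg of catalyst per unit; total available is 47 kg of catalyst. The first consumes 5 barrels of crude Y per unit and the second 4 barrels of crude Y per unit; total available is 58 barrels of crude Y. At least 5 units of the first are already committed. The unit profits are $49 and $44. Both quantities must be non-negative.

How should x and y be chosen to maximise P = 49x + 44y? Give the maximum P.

Extreme points and P = 49x + 44y:
  (58/5, 0) → P = 2842/5
  (5, 0) → P = 245
  (5, 33/4) → P = 608

x = 5, y = 33/4, maximum P = 608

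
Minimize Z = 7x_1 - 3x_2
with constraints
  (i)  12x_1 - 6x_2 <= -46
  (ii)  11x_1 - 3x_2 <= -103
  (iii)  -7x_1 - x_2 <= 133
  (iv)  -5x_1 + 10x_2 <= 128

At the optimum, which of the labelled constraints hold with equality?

(iii) and (iv)

Vertices and Z = 7x_1 - 3x_2:
  (-251/16, -371/16) → Z = -161/4
  (-34/5, 47/5) → Z = -379/5
  (-486/25, 77/25) → Z = -3633/25

The minimum is at (-486/25, 77/25). Substituting into each constraint, equality holds for (iii) and (iv); the remaining constraints have slack.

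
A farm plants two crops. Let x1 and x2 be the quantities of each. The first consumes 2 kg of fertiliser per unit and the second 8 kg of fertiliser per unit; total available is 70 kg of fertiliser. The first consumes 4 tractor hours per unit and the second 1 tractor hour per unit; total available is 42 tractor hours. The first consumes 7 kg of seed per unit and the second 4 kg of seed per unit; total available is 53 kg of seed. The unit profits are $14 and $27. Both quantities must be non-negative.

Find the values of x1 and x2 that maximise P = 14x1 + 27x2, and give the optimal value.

Extreme points and P = 14x1 + 27x2:
  (0, 0) → P = 0
  (0, 35/4) → P = 945/4
  (53/7, 0) → P = 106
  (3, 8) → P = 258

x1 = 3, x2 = 8, maximum P = 258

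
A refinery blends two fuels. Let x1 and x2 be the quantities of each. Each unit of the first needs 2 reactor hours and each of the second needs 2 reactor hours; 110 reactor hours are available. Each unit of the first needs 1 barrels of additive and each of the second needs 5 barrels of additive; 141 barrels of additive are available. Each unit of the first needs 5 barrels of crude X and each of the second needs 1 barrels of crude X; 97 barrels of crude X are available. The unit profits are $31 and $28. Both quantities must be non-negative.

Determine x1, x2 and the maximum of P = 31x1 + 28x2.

Vertices and P = 31x1 + 28x2:
  (0, 0) → P = 0
  (0, 141/5) → P = 3948/5
  (97/5, 0) → P = 3007/5
  (43/3, 76/3) → P = 3461/3

x1 = 43/3, x2 = 76/3, maximum P = 3461/3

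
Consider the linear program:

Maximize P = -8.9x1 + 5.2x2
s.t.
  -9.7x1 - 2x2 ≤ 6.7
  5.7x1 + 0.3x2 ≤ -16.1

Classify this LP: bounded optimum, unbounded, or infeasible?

From the feasible point (-3019/849, 11798/849), moving in the direction (-2, 9.7) keeps every constraint satisfied while P increases without bound.

unbounded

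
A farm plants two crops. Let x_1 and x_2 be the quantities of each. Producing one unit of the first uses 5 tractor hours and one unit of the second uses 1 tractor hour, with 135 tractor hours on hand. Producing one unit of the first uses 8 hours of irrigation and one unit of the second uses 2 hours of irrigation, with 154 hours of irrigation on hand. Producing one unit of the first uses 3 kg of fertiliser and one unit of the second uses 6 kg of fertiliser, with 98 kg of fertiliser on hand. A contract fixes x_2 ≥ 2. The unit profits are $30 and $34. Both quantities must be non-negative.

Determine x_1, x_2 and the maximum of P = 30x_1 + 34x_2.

The optimum lies where 8x_1 + 2x_2 = 154 and 3x_1 + 6x_2 = 98.
Solving simultaneously gives x_1 = 52/3, x_2 = 23/3.

x_1 = 52/3, x_2 = 23/3, maximum P = 2342/3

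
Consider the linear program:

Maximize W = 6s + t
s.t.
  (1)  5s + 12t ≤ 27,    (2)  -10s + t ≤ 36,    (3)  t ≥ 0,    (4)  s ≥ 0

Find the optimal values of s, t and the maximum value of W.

s = 27/5, t = 0, maximum W = 162/5

Vertices and W = 6s + t:
  (27/5, 0) → W = 162/5
  (0, 9/4) → W = 9/4
  (0, 0) → W = 0

At the optimal vertex, 5s + 12t = 27 and t = 0.
Solving simultaneously gives s = 27/5, t = 0.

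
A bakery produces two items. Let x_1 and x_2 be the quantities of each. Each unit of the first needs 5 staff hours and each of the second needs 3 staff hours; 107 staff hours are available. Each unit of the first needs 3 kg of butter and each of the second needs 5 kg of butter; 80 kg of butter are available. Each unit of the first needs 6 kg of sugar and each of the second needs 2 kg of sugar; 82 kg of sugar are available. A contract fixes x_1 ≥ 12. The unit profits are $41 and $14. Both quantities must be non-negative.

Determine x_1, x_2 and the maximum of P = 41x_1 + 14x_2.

x_1 = 12, x_2 = 5, maximum P = 562

Extreme points and P = 41x_1 + 14x_2:
  (41/3, 0) → P = 1681/3
  (12, 0) → P = 492
  (12, 5) → P = 562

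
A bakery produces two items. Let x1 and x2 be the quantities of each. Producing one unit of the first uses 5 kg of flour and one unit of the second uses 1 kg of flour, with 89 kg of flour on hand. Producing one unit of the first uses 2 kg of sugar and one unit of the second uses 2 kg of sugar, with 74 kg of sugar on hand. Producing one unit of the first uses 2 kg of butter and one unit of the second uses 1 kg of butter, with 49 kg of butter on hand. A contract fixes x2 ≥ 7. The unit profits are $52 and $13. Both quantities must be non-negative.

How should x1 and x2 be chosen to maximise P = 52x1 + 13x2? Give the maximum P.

Vertices and P = 52x1 + 13x2:
  (0, 37) → P = 481
  (0, 7) → P = 91
  (40/3, 67/3) → P = 2951/3
  (82/5, 7) → P = 4719/5
  (12, 25) → P = 949

The binding constraints are 5x1 + x2 = 89 and 2x1 + x2 = 49.
Solving simultaneously gives x1 = 40/3, x2 = 67/3.

x1 = 40/3, x2 = 67/3, maximum P = 2951/3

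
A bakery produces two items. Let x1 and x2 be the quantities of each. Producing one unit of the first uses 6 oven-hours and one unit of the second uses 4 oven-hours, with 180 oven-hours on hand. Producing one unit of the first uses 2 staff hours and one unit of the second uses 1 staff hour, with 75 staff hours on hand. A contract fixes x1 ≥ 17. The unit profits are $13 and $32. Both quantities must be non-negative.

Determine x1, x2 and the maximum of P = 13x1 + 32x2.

Feasible corners and P = 13x1 + 32x2:
  (30, 0) → P = 390
  (17, 0) → P = 221
  (17, 39/2) → P = 845

x1 = 17, x2 = 39/2, maximum P = 845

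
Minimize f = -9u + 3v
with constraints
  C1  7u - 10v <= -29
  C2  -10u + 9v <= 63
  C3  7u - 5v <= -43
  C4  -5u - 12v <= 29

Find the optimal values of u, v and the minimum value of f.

u = -72/13, v = 11/13, minimum f = 681/13

Extreme points and f = -9u + 3v:
  (-72/13, 11/13) → f = 681/13
  (-339/55, 5/33) → f = 3076/55
  (-661/109, 12/109) → f = 5985/109

The optimum lies where -10u + 9v = 63 and 7u - 5v = -43.
Solving simultaneously gives u = -72/13, v = 11/13.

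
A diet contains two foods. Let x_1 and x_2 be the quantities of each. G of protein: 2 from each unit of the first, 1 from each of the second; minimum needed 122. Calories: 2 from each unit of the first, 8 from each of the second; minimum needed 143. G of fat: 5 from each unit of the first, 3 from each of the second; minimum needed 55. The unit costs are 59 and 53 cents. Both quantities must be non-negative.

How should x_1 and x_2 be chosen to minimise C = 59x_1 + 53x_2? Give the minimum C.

Corner points and C = 59x_1 + 53x_2:
  (0, 122) → C = 6466
  (143/2, 0) → C = 8437/2
  (119/2, 3) → C = 7339/2
The feasible region is unbounded (it extends along (0, 1), (1, 0)), but C strictly increases along every unbounded feasible direction, so there is no improving ray and the minimum is attained at a vertex.

The binding constraints are 2x_1 + x_2 = 122 and 2x_1 + 8x_2 = 143.
Solving simultaneously gives x_1 = 119/2, x_2 = 3.

x_1 = 119/2, x_2 = 3, minimum C = 7339/2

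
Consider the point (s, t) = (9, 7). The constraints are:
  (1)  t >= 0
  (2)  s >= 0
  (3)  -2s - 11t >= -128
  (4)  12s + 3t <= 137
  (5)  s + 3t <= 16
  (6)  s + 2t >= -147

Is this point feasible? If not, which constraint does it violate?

not feasible — violates (5)

Constraint (5): s + 3t = 30, which is not ≤ 16. All other constraints are satisfied.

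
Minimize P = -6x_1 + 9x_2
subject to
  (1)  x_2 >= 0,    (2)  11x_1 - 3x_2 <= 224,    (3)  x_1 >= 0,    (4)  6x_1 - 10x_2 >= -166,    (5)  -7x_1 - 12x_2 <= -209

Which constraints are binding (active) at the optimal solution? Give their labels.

(2) and (5)

Extreme points and P = -6x_1 + 9x_2:
  (1369/46, 1585/46) → P = 6051/46
  (65/3, 43/9) → P = -87
  (49/71, 1208/71) → P = 10578/71

The minimum is at (65/3, 43/9). Substituting into each constraint, equality holds for (2) and (5); the remaining constraints have slack.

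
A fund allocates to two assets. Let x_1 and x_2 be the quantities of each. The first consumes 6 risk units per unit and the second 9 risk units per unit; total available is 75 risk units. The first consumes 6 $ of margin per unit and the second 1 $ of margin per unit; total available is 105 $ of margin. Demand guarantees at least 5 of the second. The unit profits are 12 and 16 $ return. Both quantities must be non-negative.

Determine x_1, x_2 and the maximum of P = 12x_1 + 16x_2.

Feasible corners and P = 12x_1 + 16x_2:
  (0, 25/3) → P = 400/3
  (0, 5) → P = 80
  (5, 5) → P = 140

The optimum lies where 6x_1 + 9x_2 = 75 and x_2 = 5.
Solving simultaneously gives x_1 = 5, x_2 = 5.

x_1 = 5, x_2 = 5, maximum P = 140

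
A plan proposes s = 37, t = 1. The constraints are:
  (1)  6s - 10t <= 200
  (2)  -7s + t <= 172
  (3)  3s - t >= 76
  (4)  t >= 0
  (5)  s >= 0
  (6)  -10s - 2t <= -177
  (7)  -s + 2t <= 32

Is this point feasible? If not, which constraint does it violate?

not feasible — violates (1)

Constraint (1): 6s - 10t = 212, which is not ≤ 200. All other constraints are satisfied.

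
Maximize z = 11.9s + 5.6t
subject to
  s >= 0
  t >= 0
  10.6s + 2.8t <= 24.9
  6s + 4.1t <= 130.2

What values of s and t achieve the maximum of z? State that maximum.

Corner points and z = 11.9s + 5.6t:
  (0, 0) → z = 0
  (0, 249/28) → z = 249/5
  (249/106, 0) → z = 29631/1060

s = 0, t = 249/28, maximum z = 249/5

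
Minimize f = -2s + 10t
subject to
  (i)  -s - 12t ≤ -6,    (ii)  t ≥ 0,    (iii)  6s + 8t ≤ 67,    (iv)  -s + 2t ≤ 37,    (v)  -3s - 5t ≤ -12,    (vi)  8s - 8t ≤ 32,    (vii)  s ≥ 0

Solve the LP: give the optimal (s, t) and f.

s = 54/13, t = 2/13, minimum f = -88/13

Feasible corners and f = -2s + 10t:
  (114/31, 6/31) → f = -168/31
  (54/13, 2/13) → f = -88/13
  (99/14, 43/14) → f = 116/7
  (0, 67/8) → f = 335/4
  (0, 12/5) → f = 24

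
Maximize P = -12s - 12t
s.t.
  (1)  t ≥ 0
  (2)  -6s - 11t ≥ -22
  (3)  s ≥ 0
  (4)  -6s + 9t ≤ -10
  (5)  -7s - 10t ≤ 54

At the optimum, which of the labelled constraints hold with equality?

Extreme points and P = -12s - 12t:
  (11/3, 0) → P = -44
  (5/3, 0) → P = -20
  (77/30, 3/5) → P = -38

The maximum is at (5/3, 0). Substituting into each constraint, equality holds for (1) and (4); the remaining constraints have slack.

(1) and (4)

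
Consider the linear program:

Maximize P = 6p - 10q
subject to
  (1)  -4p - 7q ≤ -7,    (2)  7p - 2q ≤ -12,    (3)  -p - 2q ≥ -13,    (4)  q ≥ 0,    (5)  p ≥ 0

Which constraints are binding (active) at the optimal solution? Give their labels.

(2) and (5)

Corner points and P = 6p - 10q:
  (1/8, 103/16) → P = -509/8
  (0, 6) → P = -60
  (0, 13/2) → P = -65

The maximum is at (0, 6). Substituting into each constraint, equality holds for (2) and (5); the remaining constraints have slack.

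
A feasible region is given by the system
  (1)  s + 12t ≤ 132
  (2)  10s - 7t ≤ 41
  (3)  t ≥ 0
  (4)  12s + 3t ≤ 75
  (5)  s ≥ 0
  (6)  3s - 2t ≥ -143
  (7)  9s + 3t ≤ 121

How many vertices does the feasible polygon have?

5

The feasible vertices (each the meet of two boundaries and inside every other half-plane) are:
  (168/47, 503/47)
  (0, 11)
  (41/10, 0)
  (108/19, 43/19)
  (0, 0)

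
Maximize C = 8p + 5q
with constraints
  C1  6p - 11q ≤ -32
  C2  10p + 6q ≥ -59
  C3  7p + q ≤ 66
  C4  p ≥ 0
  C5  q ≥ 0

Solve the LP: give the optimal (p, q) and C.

p = 0, q = 66, maximum C = 330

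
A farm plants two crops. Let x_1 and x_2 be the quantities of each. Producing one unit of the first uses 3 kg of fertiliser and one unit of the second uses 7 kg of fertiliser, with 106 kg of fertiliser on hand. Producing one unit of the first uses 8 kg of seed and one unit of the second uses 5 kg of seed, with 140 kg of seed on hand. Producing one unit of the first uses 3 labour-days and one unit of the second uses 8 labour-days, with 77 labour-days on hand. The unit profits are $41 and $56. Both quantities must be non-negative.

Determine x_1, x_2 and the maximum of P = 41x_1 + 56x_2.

x_1 = 15, x_2 = 4, maximum P = 839

Vertices and P = 41x_1 + 56x_2:
  (0, 0) → P = 0
  (0, 77/8) → P = 539
  (35/2, 0) → P = 1435/2
  (15, 4) → P = 839

At the optimal vertex, 8x_1 + 5x_2 = 140 and 3x_1 + 8x_2 = 77.
Solving simultaneously gives x_1 = 15, x_2 = 4.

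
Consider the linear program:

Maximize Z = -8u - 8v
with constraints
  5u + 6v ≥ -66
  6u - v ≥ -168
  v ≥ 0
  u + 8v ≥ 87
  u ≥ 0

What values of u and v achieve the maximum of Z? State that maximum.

Vertices and Z = -8u - 8v:
  (0, 168) → Z = -1344
  (87, 0) → Z = -696
  (0, 87/8) → Z = -87
The feasible region is unbounded (it extends along (1, 0), (1, 6)), but Z strictly decreases along every unbounded feasible direction, so there is no improving ray and the maximum is attained at a vertex.

The optimum lies where u + 8v = 87 and u = 0.
Solving simultaneously gives u = 0, v = 87/8.

u = 0, v = 87/8, maximum Z = -87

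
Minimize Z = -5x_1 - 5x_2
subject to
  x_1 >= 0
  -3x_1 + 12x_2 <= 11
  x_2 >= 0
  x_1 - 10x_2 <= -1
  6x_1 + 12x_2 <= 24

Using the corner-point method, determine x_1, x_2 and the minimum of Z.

x_1 = 19/6, x_2 = 5/12, minimum Z = -215/12

Vertices and Z = -5x_1 - 5x_2:
  (0, 11/12) → Z = -55/12
  (0, 1/10) → Z = -1/2
  (13/9, 23/18) → Z = -245/18
  (19/6, 5/12) → Z = -215/12

The binding constraints are x_1 - 10x_2 = -1 and 6x_1 + 12x_2 = 24.
Solving simultaneously gives x_1 = 19/6, x_2 = 5/12.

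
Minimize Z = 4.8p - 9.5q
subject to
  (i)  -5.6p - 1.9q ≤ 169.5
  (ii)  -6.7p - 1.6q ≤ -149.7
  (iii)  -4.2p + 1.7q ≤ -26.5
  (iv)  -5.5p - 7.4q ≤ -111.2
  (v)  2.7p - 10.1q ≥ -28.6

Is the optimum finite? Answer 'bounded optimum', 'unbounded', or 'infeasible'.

bounded optimum

Corner points and Z = 4.8p - 9.5q:
  (46493/2039, -7831/4078) → Z = 5207273/40780
  (146621/7199, 59581/7199) → Z = 1377613/71990
The feasible region has finitely many vertices and no improving ray; the minimum is 1377613/71990 at (146621/7199, 59581/7199).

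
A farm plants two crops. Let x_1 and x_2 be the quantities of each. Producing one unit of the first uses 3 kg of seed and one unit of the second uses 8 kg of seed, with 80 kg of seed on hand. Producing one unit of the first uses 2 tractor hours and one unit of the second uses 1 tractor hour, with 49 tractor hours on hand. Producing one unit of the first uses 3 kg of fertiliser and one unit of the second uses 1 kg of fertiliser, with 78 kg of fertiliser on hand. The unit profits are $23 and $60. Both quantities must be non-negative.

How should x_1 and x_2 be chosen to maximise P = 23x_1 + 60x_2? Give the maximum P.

x_1 = 24, x_2 = 1, maximum P = 612

The optimum lies where 3x_1 + 8x_2 = 80 and 2x_1 + x_2 = 49.
Solving simultaneously gives x_1 = 24, x_2 = 1.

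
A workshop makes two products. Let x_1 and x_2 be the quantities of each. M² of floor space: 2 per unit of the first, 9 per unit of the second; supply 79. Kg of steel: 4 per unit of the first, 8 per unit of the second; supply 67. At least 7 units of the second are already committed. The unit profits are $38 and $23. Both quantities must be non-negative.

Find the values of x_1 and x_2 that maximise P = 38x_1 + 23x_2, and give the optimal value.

x_1 = 11/4, x_2 = 7, maximum P = 531/2

At the optimal vertex, 4x_1 + 8x_2 = 67 and x_2 = 7.
Solving simultaneously gives x_1 = 11/4, x_2 = 7.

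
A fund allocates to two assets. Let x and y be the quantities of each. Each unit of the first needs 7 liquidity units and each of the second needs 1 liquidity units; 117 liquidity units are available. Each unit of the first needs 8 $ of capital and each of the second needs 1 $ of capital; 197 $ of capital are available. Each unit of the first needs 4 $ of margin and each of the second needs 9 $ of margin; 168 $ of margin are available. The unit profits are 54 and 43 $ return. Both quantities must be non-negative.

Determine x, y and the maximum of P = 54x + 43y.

x = 15, y = 12, maximum P = 1326

Corner points and P = 54x + 43y:
  (0, 0) → P = 0
  (0, 56/3) → P = 2408/3
  (117/7, 0) → P = 6318/7
  (15, 12) → P = 1326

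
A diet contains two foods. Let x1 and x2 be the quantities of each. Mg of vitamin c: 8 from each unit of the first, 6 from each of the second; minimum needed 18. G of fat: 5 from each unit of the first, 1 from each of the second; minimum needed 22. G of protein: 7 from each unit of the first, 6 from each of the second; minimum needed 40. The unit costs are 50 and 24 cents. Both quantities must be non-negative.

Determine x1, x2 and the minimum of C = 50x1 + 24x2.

x1 = 4, x2 = 2, minimum C = 248

Corner points and C = 50x1 + 24x2:
  (0, 22) → C = 528
  (40/7, 0) → C = 2000/7
  (4, 2) → C = 248
The feasible region is unbounded (it extends along (0, 1), (1, 0)), but C strictly increases along every unbounded feasible direction, so there is no improving ray and the minimum is attained at a vertex.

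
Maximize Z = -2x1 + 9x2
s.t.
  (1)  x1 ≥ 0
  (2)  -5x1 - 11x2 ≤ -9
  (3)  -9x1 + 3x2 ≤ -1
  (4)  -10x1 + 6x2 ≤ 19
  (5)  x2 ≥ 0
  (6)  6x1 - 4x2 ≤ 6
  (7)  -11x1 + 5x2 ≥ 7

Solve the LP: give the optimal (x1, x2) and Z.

x1 = 53/16, x2 = 139/16, maximum Z = 1145/16

Feasible corners and Z = -2x1 + 9x2:
  (21/8, 181/24) → Z = 501/8
  (13/6, 37/6) → Z = 307/6
  (53/16, 139/16) → Z = 1145/16

The optimum lies where -10x1 + 6x2 = 19 and -11x1 + 5x2 = 7.
Solving simultaneously gives x1 = 53/16, x2 = 139/16.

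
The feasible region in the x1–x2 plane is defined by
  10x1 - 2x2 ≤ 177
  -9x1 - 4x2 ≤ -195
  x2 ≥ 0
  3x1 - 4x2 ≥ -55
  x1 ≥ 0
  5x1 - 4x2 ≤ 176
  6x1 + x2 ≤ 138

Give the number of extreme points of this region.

Of the 21 pairwise boundary intersections, those satisfying every inequality are:
  (549/29, 357/58)
  (453/22, 159/11)
  (35/3, 45/2)
  (497/27, 248/9)

4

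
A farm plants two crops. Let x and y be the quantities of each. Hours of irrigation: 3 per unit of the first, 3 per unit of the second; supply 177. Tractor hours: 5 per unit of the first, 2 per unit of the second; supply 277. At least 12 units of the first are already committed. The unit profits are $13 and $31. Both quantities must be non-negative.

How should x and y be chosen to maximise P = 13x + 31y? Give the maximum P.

Feasible corners and P = 13x + 31y:
  (277/5, 0) → P = 3601/5
  (12, 0) → P = 156
  (53, 6) → P = 875
  (12, 47) → P = 1613

x = 12, y = 47, maximum P = 1613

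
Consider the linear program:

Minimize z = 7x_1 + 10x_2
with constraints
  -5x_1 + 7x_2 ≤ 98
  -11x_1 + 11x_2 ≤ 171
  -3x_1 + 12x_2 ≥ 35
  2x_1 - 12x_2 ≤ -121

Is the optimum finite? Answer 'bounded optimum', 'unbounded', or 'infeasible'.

Feasible corners and z = 7x_1 + 10x_2:
  (-119/22, 223/22) → z = 127/2
  (-721/110, 989/110) → z = 4843/110
  (86, 293/12) → z = 5077/6
The feasible region has finitely many vertices and no improving ray; the minimum is 4843/110 at (-721/110, 989/110).

bounded optimum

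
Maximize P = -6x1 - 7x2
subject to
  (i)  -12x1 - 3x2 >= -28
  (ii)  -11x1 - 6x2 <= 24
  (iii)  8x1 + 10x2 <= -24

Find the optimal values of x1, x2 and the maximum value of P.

x1 = 80/13, x2 = -596/39, maximum P = 2732/39

The optimum lies where -12x1 - 3x2 = -28 and -11x1 - 6x2 = 24.
Solving simultaneously gives x1 = 80/13, x2 = -596/39.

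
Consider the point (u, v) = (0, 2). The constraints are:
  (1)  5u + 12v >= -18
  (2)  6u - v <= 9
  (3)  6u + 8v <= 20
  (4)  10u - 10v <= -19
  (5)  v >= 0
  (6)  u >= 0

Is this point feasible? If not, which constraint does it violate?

feasible

(1): 24 ≥ -18 ✓
(2): -2 ≤ 9 ✓
(3): 16 ≤ 20 ✓
(4): -20 ≤ -19 ✓
(5): 2 ≥ 0 ✓
(6): 0 ≥ 0 ✓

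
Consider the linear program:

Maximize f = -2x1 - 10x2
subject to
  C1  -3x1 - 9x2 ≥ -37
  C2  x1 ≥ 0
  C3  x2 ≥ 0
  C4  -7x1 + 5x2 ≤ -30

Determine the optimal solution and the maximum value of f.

x1 = 30/7, x2 = 0, maximum f = -60/7

Feasible corners and f = -2x1 - 10x2:
  (37/3, 0) → f = -74/3
  (35/6, 13/6) → f = -100/3
  (30/7, 0) → f = -60/7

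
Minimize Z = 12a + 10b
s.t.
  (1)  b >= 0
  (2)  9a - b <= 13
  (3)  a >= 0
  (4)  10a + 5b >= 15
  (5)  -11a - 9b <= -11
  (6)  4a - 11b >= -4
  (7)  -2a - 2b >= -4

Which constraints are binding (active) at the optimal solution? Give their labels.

Vertices and Z = 12a + 10b:
  (16/11, 1/11) → Z = 202/11
  (3/2, 1/2) → Z = 23
  (29/26, 10/13) → Z = 274/13
  (6/5, 4/5) → Z = 112/5

The minimum is at (16/11, 1/11). Substituting into each constraint, equality holds for (2) and (4); the remaining constraints have slack.

(2) and (4)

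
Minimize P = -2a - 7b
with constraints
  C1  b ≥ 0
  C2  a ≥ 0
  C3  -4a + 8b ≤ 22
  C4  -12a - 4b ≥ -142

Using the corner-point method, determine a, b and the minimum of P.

Corner points and P = -2a - 7b:
  (0, 0) → P = 0
  (71/6, 0) → P = -71/3
  (0, 11/4) → P = -77/4
  (131/14, 52/7) → P = -495/7

a = 131/14, b = 52/7, minimum P = -495/7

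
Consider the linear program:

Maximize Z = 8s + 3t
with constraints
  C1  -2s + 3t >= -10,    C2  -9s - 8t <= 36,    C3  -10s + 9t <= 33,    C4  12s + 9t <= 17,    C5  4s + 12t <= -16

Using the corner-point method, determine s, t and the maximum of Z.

The binding constraints are -2s + 3t = -10 and 4s + 12t = -16.
Solving simultaneously gives s = 2, t = -2.

s = 2, t = -2, maximum Z = 10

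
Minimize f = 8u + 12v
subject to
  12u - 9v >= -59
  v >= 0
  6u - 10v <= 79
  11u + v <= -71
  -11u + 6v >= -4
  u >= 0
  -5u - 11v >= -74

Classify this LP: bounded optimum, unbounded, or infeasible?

The boundaries 12u - 9v = -59 and u = 0 meet at (0, 59/9), but that point violates 11u + v ≤ -71. Every candidate vertex is excluded by some other constraint, so the feasible region is empty.

infeasible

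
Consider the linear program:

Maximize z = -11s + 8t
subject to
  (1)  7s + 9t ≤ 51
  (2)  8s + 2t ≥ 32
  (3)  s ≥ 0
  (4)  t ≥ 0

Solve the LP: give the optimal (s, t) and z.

s = 93/29, t = 92/29, maximum z = -287/29

Extreme points and z = -11s + 8t:
  (93/29, 92/29) → z = -287/29
  (51/7, 0) → z = -561/7
  (4, 0) → z = -44

The optimum lies where 7s + 9t = 51 and 8s + 2t = 32.
Solving simultaneously gives s = 93/29, t = 92/29.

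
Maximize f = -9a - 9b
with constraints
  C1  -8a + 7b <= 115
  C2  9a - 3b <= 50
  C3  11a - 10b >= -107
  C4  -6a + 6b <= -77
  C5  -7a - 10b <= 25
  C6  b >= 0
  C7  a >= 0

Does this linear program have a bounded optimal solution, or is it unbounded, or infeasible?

The boundaries 9a - 3b = 50 and 11a - 10b = -107 meet at (821/57, 1513/57), but that point violates -6a + 6b ≤ -77. Every candidate vertex is excluded by some other constraint, so the feasible region is empty.

infeasible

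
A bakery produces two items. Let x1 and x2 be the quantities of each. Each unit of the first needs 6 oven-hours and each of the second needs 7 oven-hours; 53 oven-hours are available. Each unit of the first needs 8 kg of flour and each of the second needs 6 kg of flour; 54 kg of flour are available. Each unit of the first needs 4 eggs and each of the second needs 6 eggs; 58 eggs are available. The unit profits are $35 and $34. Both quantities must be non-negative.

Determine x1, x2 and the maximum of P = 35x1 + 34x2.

Vertices and P = 35x1 + 34x2:
  (0, 0) → P = 0
  (0, 53/7) → P = 1802/7
  (27/4, 0) → P = 945/4
  (3, 5) → P = 275

At the optimal vertex, 6x1 + 7x2 = 53 and 8x1 + 6x2 = 54.
Solving simultaneously gives x1 = 3, x2 = 5.

x1 = 3, x2 = 5, maximum P = 275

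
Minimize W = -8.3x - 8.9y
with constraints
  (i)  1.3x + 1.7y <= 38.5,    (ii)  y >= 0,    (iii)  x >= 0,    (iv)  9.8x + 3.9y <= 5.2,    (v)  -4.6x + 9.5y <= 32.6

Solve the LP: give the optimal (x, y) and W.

x = 0, y = 4/3, minimum W = -178/15

Feasible corners and W = -8.3x - 8.9y:
  (0, 0) → W = 0
  (26/49, 0) → W = -1079/245
  (0, 4/3) → W = -178/15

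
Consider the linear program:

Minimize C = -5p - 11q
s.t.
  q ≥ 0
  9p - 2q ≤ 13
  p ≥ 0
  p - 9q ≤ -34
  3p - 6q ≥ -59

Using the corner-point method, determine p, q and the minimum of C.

Feasible corners and C = -5p - 11q:
  (185/79, 319/79) → C = -4434/79
  (49/12, 95/8) → C = -3625/24
  (0, 34/9) → C = -374/9
  (0, 59/6) → C = -649/6

p = 49/12, q = 95/8, minimum C = -3625/24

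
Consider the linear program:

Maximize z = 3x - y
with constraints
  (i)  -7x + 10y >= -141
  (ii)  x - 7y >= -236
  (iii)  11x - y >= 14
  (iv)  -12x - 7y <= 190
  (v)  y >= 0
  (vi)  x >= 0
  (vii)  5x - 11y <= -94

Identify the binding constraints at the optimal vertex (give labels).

(ii) and (vii)

Corner points and z = 3x - y:
  (167/38, 1305/38) → z = -402/19
  (323/4, 181/4) → z = 197
  (62/29, 276/29) → z = -90/29

The maximum is at (323/4, 181/4). Substituting into each constraint, equality holds for (ii) and (vii); the remaining constraints have slack.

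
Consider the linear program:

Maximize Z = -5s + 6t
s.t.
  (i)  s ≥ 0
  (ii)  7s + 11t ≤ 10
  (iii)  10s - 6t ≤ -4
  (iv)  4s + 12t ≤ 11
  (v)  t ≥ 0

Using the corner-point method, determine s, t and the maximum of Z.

s = 0, t = 10/11, maximum Z = 60/11

At the optimal vertex, s = 0 and 7s + 11t = 10.
Solving simultaneously gives s = 0, t = 10/11.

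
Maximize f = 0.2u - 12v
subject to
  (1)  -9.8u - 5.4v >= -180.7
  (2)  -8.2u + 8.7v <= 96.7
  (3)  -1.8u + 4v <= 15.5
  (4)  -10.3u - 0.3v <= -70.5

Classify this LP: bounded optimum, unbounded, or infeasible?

From the feasible point (31955/2446, 11929/1223), moving in the direction (0.3, -10.3) keeps every constraint satisfied while f increases without bound.

unbounded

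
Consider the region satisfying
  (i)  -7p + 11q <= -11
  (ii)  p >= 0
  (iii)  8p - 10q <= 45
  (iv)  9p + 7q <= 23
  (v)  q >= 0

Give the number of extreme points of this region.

3

Of the 10 pairwise boundary intersections, those satisfying every inequality are:
  (165/74, 31/74)
  (11/7, 0)
  (23/9, 0)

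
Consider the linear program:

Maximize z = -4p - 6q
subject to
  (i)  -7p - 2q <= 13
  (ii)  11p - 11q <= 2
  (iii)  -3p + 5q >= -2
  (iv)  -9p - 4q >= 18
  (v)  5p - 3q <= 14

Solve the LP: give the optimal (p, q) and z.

Extreme points and z = -4p - 6q:
  (-61/41, -53/41) → z = 562/41
  (-8/5, -9/10) → z = 59/5
  (-82/57, -24/19) → z = 40/3

The optimum lies where -7p - 2q = 13 and -3p + 5q = -2.
Solving simultaneously gives p = -61/41, q = -53/41.

p = -61/41, q = -53/41, maximum z = 562/41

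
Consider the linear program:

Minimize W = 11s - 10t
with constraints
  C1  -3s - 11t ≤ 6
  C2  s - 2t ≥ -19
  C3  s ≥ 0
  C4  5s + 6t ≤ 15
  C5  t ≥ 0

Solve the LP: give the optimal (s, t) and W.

Extreme points and W = 11s - 10t:
  (0, 5/2) → W = -25
  (0, 0) → W = 0
  (3, 0) → W = 33

The optimum lies where s = 0 and 5s + 6t = 15.
Solving simultaneously gives s = 0, t = 5/2.

s = 0, t = 5/2, minimum W = -25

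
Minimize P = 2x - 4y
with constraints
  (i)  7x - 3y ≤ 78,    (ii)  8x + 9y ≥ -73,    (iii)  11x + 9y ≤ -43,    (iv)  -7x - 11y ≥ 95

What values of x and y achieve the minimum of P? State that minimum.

x = 52/25, y = -249/25, minimum P = 44

Corner points and P = 2x - 4y:
  (161/29, -1135/87) → P = 5506/87
  (573/98, -173/14) → P = 2995/49
  (52/25, -249/25) → P = 44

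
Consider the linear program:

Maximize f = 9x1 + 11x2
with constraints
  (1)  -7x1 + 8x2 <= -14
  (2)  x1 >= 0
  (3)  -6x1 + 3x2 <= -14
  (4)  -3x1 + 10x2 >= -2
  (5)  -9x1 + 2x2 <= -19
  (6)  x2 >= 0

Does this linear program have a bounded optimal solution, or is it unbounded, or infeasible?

unbounded

From the feasible point (62/23, 14/23), moving in the direction (8, 7) keeps every constraint satisfied while f increases without bound.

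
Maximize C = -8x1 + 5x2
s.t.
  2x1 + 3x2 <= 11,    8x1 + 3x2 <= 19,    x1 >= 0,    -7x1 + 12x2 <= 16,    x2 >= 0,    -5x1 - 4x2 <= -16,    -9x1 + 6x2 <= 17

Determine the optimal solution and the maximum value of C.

x1 = 16/11, x2 = 24/11, maximum C = -8/11

Corner points and C = -8x1 + 5x2:
  (20/13, 29/13) → C = -15/13
  (28/17, 33/17) → C = -59/17
  (16/11, 24/11) → C = -8/11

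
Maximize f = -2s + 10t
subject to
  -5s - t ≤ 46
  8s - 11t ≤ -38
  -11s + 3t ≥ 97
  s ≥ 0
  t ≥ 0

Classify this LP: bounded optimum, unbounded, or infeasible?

From the feasible point (0, 97/3), moving in the direction (0, 1) keeps every constraint satisfied while f increases without bound.

unbounded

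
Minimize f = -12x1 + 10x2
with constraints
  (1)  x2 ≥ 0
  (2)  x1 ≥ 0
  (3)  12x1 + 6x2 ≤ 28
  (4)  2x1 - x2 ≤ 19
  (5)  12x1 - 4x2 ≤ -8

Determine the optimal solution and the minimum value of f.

x1 = 0, x2 = 2, minimum f = 20

Corner points and f = -12x1 + 10x2:
  (0, 14/3) → f = 140/3
  (0, 2) → f = 20
  (8/15, 18/5) → f = 148/5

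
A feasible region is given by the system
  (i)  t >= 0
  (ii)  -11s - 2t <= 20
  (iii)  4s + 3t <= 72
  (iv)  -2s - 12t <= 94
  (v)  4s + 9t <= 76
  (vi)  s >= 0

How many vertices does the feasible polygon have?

4

Intersecting each pair of boundary lines and keeping only the points that satisfy every inequality leaves:
  (18, 0)
  (0, 0)
  (35/2, 2/3)
  (0, 76/9)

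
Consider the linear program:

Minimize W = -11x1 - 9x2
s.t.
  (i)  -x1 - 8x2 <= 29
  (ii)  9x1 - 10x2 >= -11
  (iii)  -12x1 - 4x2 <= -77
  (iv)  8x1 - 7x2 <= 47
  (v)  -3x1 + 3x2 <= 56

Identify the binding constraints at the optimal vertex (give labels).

(ii) and (iv)

Feasible corners and W = -11x1 - 9x2:
  (121/26, 275/52) → W = -5137/52
  (547/17, 511/17) → W = -10616/17
  (727/116, 13/29) → W = -8465/116

The minimum is at (547/17, 511/17). Substituting into each constraint, equality holds for (ii) and (iv); the remaining constraints have slack.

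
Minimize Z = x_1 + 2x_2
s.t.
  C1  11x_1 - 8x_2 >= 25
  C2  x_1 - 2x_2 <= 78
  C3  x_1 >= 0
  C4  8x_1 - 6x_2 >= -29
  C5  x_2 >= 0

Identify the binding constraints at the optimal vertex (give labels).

Vertices and Z = x_1 + 2x_2:
  (191, 519/2) → Z = 710
  (25/11, 0) → Z = 25/11
  (78, 0) → Z = 78
The feasible region is unbounded (it extends along (2, 1), (3, 4)), but Z strictly increases along every unbounded feasible direction, so there is no improving ray and the minimum is attained at a vertex.

The minimum is at (25/11, 0). Substituting into each constraint, equality holds for C1 and C5; the remaining constraints have slack.

C1 and C5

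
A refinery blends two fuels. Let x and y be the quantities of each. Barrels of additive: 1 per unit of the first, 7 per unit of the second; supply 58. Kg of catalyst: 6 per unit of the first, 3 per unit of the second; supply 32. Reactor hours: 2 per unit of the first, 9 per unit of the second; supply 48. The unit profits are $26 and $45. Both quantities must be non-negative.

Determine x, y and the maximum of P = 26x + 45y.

The binding constraints are 6x + 3y = 32 and 2x + 9y = 48.
Solving simultaneously gives x = 3, y = 14/3.

x = 3, y = 14/3, maximum P = 288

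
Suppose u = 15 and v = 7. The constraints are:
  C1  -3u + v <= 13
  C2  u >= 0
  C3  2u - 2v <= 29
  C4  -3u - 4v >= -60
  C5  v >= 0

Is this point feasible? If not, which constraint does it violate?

not feasible — violates C4

Constraint C4: -3u - 4v = -73, which is not ≥ -60. All other constraints are satisfied.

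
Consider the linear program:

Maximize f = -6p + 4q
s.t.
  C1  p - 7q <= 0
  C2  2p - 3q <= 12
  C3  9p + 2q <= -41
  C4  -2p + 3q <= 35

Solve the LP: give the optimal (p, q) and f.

p = -245/11, q = -35/11, maximum f = 1330/11

Feasible corners and f = -6p + 4q:
  (-287/65, -41/65) → f = 1558/65
  (-245/11, -35/11) → f = 1330/11
  (-193/31, 233/31) → f = 2090/31

The optimum lies where p - 7q = 0 and -2p + 3q = 35.
Solving simultaneously gives p = -245/11, q = -35/11.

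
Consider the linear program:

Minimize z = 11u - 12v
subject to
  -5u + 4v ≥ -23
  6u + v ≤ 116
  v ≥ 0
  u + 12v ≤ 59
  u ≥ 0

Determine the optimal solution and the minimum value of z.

u = 0, v = 59/12, minimum z = -59

Vertices and z = 11u - 12v:
  (23/5, 0) → z = 253/5
  (8, 17/4) → z = 37
  (0, 0) → z = 0
  (0, 59/12) → z = -59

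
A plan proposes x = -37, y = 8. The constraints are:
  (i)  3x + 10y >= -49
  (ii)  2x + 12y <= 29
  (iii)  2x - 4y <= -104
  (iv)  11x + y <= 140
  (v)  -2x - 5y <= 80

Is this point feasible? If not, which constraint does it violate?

feasible

(i): -31 ≥ -49 ✓
(ii): 22 ≤ 29 ✓
(iii): -106 ≤ -104 ✓
(iv): -399 ≤ 140 ✓
(v): 34 ≤ 80 ✓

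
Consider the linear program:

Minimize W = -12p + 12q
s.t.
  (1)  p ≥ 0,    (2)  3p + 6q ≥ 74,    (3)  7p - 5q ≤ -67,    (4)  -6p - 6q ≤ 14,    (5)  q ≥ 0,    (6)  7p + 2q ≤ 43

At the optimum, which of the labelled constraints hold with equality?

(1) and (3)

Feasible corners and W = -12p + 12q:
  (0, 67/5) → W = 804/5
  (0, 43/2) → W = 258
  (81/49, 110/7) → W = 8268/49

The minimum is at (0, 67/5). Substituting into each constraint, equality holds for (1) and (3); the remaining constraints have slack.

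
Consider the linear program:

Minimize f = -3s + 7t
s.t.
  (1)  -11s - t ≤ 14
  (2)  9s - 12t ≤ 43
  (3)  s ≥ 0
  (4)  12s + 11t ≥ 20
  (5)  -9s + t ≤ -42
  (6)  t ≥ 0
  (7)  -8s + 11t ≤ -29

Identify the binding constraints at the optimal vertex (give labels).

(2) and (6)

Vertices and f = -3s + 7t:
  (43/9, 0) → f = -43/3
  (125/3, 83/3) → f = 206/3
  (14/3, 0) → f = -14
  (433/91, 75/91) → f = -774/91

The minimum is at (43/9, 0). Substituting into each constraint, equality holds for (2) and (6); the remaining constraints have slack.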